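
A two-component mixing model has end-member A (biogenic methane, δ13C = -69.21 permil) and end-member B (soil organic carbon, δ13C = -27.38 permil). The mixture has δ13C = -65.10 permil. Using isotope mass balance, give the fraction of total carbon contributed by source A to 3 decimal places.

0.902

δ_mix = f_A·δ_A + (1 − f_A)·δ_B  ⇒  f_A = (δ_mix − δ_B)/(δ_A − δ_B)
f_A = (-65.10 − (-27.38)) / (-69.21 − (-27.38))
f_A = -37.72 / -41.83 = 0.9017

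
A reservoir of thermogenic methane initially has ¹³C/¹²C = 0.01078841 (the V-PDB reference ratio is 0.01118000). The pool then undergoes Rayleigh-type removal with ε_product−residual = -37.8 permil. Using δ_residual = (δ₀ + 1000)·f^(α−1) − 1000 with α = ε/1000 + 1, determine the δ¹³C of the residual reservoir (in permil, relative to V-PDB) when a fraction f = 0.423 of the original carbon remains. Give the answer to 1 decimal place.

-3.1 permil

δ₀ = (0.01078841/0.01118000 − 1)×1000 = (0.964974 − 1)×1000 = -35.026 permil
α − 1 = ε/1000 = -0.0378
f^(α−1) = 0.423^(-0.0378) = 1.033057
δ_res = (-35.026 + 1000) × 1.033057 − 1000 = 996.873 − 1000 = -3.13 permil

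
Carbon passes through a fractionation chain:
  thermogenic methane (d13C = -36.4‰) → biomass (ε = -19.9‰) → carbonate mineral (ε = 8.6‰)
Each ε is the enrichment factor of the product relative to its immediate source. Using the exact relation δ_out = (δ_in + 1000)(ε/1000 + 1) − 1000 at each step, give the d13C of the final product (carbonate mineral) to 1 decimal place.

-47.5‰

step 1: δ = (-36.40 + 1000)·(-19.9/1000 + 1) − 1000 = -55.58‰
step 2: δ = (-55.58 + 1000)·(8.6/1000 + 1) − 1000 = -47.45‰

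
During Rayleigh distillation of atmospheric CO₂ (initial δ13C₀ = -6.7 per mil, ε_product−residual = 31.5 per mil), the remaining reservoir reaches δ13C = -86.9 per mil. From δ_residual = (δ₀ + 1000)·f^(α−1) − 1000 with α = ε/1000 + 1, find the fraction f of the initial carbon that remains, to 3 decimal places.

0.069

α − 1 = ε/1000 = 0.0315
(δ_res + 1000)/(δ₀ + 1000) = (-86.9 + 1000)/(-6.7 + 1000) = 913.1/993.3 = 0.919259
f = 0.919259^(1/0.0315) = exp(ln(0.919259)/0.0315) = exp(-0.08419/0.0315)
f = exp(-2.6726) = 0.0691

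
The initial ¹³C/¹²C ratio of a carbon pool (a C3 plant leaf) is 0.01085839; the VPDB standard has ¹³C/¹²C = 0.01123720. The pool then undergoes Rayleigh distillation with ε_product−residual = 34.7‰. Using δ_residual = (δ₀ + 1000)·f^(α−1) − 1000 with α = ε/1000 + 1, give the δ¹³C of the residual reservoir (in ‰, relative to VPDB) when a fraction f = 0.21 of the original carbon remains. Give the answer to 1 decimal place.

-84.6‰

δ₀ = (0.01085839/0.01123720 − 1)×1000 = (0.966290 − 1)×1000 = -33.710‰
α − 1 = ε/1000 = 0.0347
f^(α−1) = 0.21^(0.0347) = 0.947286
δ_res = (-33.710 + 1000) × 0.947286 − 1000 = 915.352 − 1000 = -84.65‰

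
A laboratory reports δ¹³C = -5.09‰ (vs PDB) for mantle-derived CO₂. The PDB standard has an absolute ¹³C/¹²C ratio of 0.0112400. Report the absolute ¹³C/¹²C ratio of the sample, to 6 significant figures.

0.0111828

R_sample = R_standard × (δ¹³C/1000 + 1)
R_sample = 0.0112400 × (-5.09/1000 + 1) = 0.0112400 × 0.994910
R_sample = 0.0111828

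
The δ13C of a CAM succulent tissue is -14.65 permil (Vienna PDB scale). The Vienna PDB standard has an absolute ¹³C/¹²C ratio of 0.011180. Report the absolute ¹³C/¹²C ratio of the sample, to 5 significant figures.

R_sample = R_standard × (δ13C/1000 + 1)
R_sample = 0.011180 × (-14.65/1000 + 1) = 0.011180 × 0.985350
R_sample = 0.0110162

0.011016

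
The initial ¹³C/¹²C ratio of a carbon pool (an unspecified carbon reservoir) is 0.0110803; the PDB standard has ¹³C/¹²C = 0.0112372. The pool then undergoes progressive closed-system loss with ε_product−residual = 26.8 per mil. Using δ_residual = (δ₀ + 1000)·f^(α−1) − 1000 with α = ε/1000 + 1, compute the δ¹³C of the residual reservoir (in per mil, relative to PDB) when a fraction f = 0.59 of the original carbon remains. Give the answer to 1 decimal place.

δ₀ = (0.0110803/0.0112372 − 1)×1000 = (0.986037 − 1)×1000 = -13.963 per mil
α − 1 = ε/1000 = 0.0268
f^(α−1) = 0.59^(0.0268) = 0.985959
δ_res = (-13.963 + 1000) × 0.985959 − 1000 = 972.192 − 1000 = -27.81 per mil

-27.8 per mil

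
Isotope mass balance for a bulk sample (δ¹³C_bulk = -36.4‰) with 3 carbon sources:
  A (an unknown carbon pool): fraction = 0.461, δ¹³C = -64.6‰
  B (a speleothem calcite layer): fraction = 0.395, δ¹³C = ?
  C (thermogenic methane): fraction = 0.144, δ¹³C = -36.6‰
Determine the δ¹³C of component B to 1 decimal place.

-3.4‰

Isotope mass balance: δ_bulk = Σ fᵢ·δᵢ.
-36.4 = 0.461×(-64.6) + 0.395×δ_B + 0.144×(-36.6)
0.395·δ_B = -36.4 − (-35.051) = -1.349
δ_B = -1.349 / 0.395 = -3.42‰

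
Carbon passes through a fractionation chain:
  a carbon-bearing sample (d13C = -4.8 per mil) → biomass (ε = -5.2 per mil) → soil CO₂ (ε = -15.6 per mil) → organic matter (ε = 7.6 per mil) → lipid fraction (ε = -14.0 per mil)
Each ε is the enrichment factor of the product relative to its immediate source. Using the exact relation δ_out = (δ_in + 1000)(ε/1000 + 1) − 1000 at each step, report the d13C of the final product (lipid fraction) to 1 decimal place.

-31.8 per mil

step 1: δ = (-4.80 + 1000)·(-5.2/1000 + 1) − 1000 = -9.98 per mil
step 2: δ = (-9.98 + 1000)·(-15.6/1000 + 1) − 1000 = -25.42 per mil
step 3: δ = (-25.42 + 1000)·(7.6/1000 + 1) − 1000 = -18.01 per mil
step 4: δ = (-18.01 + 1000)·(-14.0/1000 + 1) − 1000 = -31.76 per mil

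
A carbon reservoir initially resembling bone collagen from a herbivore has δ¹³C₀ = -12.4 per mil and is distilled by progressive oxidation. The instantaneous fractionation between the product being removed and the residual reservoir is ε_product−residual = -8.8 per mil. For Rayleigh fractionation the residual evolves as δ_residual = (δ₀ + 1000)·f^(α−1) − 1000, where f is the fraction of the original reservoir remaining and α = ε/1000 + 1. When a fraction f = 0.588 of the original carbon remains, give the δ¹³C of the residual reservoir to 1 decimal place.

-7.8 per mil

Rayleigh residual: δ_res = (δ₀ + 1000)·f^(α−1) − 1000
α = ε/1000 + 1 = 0.99120, so α − 1 = -0.00880
f^(α−1) = 0.588^(-0.00880) = 1.004684
δ_res = (-12.4 + 1000) × 1.004684 − 1000 = 992.226 − 1000 = -7.77 per mil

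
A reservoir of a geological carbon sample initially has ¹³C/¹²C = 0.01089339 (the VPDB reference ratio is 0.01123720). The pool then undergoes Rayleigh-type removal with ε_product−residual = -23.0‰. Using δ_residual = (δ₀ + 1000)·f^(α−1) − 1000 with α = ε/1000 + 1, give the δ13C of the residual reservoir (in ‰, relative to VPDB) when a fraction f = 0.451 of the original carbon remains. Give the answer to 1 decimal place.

δ₀ = (0.01089339/0.01123720 − 1)×1000 = (0.969404 − 1)×1000 = -30.596‰
α − 1 = ε/1000 = -0.0230
f^(α−1) = 0.451^(-0.0230) = 1.018483
δ_res = (-30.596 + 1000) × 1.018483 − 1000 = 987.322 − 1000 = -12.68‰

-12.7‰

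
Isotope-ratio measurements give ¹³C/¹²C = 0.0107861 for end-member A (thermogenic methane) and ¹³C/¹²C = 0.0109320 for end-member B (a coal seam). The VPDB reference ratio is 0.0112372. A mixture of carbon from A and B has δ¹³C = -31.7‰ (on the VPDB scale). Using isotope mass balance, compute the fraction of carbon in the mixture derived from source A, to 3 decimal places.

δ_A = (0.0107861/0.0112372 − 1)×1000 = (0.959857 − 1)×1000 = -40.143‰
δ_B = (0.0109320/0.0112372 − 1)×1000 = (0.972840 − 1)×1000 = -27.160‰
f_A = (δ_mix − δ_B)/(δ_A − δ_B) = (-31.7 − (-27.160))/(-40.143 − (-27.160))
f_A = -4.540 / -12.984 = 0.3497

0.350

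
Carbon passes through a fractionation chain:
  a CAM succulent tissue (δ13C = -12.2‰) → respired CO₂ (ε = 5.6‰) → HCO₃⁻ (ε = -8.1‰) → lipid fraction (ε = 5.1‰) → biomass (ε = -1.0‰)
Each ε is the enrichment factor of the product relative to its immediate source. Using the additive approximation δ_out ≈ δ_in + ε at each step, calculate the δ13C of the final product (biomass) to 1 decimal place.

-10.6‰

step 1: δ ≈ -12.2 + (5.6) = -6.6‰
step 2: δ ≈ -6.6 + (-8.1) = -14.7‰
step 3: δ ≈ -14.7 + (5.1) = -9.6‰
step 4: δ ≈ -9.6 + (-1.0) = -10.6‰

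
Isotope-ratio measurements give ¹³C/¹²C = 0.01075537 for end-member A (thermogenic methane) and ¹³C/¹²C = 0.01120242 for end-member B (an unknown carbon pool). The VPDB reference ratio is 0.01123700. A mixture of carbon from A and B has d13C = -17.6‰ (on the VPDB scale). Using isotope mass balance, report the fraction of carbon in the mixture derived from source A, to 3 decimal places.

0.365

δ_A = (0.01075537/0.01123700 − 1)×1000 = (0.957139 − 1)×1000 = -42.861‰
δ_B = (0.01120242/0.01123700 − 1)×1000 = (0.996923 − 1)×1000 = -3.077‰
f_A = (δ_mix − δ_B)/(δ_A − δ_B) = (-17.6 − (-3.077))/(-42.861 − (-3.077))
f_A = -14.523 / -39.784 = 0.3650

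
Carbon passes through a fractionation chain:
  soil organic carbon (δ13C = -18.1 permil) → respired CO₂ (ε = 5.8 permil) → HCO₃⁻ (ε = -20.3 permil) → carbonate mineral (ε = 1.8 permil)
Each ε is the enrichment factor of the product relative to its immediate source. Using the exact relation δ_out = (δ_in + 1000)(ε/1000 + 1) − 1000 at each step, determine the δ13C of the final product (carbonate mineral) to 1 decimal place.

-30.7 permil

step 1: δ = (-18.10 + 1000)·(5.8/1000 + 1) − 1000 = -12.40 permil
step 2: δ = (-12.40 + 1000)·(-20.3/1000 + 1) − 1000 = -32.45 permil
step 3: δ = (-32.45 + 1000)·(1.8/1000 + 1) − 1000 = -30.71 permil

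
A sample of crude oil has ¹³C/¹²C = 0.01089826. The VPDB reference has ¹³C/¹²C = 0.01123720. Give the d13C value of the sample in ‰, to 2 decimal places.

d13C = (R_sample / R_standard − 1) × 1000
R_sample / R_standard = 0.01089826 / 0.01123720 = 0.969838
d13C = (0.969838 − 1) × 1000 = -30.162‰

-30.16‰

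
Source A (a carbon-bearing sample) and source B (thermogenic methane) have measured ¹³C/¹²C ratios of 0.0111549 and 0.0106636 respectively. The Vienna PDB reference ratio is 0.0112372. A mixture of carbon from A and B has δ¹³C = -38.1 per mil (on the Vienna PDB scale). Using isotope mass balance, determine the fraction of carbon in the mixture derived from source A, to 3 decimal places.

δ_A = (0.0111549/0.0112372 − 1)×1000 = (0.992676 − 1)×1000 = -7.324 per mil
δ_B = (0.0106636/0.0112372 − 1)×1000 = (0.948955 − 1)×1000 = -51.045 per mil
f_A = (δ_mix − δ_B)/(δ_A − δ_B) = (-38.1 − (-51.045))/(-7.324 − (-51.045))
f_A = 12.945 / 43.721 = 0.2961

0.296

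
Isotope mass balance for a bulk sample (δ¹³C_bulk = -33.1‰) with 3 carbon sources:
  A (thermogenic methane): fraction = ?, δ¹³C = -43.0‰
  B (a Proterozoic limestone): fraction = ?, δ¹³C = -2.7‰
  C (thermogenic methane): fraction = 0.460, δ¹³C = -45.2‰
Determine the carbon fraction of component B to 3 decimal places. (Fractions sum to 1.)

Let f_B and f_A be the unknown fractions; fractions sum to 1 so f_B + f_A = 0.540.
Mass balance: Σ fᵢ·δᵢ = δ_bulk ⇒ f_B·(-2.7) + f_A·(-43.0) = -33.1 − (-20.792) = -12.308
Substitute f_A = 0.540 − f_B:
f_B·(-2.7 − -43.0) = -12.308 − 0.540×(-43.0) = 10.912
f_B = 10.912 / 40.3 = 0.2708

0.271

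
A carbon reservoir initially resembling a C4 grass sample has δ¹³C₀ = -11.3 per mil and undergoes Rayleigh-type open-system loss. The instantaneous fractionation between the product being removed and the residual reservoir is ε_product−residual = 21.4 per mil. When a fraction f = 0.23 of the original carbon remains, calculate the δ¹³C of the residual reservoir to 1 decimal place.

-41.9 per mil

Rayleigh residual: δ_res = (δ₀ + 1000)·f^(α−1) − 1000
α = ε/1000 + 1 = 1.02140, so α − 1 = 0.02140
f^(α−1) = 0.23^(0.02140) = 0.969038
δ_res = (-11.3 + 1000) × 0.969038 − 1000 = 958.088 − 1000 = -41.91 per mil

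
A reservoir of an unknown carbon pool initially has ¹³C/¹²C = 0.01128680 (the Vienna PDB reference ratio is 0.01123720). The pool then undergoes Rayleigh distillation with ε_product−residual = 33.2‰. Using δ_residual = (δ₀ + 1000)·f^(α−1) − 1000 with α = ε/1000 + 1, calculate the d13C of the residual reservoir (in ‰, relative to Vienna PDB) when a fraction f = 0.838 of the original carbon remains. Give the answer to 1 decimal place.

-1.5‰

δ₀ = (0.01128680/0.01123720 − 1)×1000 = (1.004414 − 1)×1000 = 4.414‰
α − 1 = ε/1000 = 0.0332
f^(α−1) = 0.838^(0.0332) = 0.994150
δ_res = (4.414 + 1000) × 0.994150 − 1000 = 998.538 − 1000 = -1.46‰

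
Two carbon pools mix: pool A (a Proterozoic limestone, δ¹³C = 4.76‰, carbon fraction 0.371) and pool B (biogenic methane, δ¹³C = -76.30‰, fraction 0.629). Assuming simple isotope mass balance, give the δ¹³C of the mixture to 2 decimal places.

-46.23‰

δ_mix = f_A·δ_A + f_B·δ_B
δ_mix = 0.371 × (4.76) + 0.629 × (-76.30)
δ_mix = 1.766 + -47.993 = -46.227‰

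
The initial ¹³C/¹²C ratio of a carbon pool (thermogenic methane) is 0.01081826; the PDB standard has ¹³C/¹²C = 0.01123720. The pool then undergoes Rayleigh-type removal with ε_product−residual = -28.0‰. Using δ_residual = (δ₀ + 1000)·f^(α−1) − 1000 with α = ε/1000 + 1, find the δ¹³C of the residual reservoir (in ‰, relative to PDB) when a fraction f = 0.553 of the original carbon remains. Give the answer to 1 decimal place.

δ₀ = (0.01081826/0.01123720 − 1)×1000 = (0.962718 − 1)×1000 = -37.282‰
α − 1 = ε/1000 = -0.0280
f^(α−1) = 0.553^(-0.0280) = 1.016725
δ_res = (-37.282 + 1000) × 1.016725 − 1000 = 978.820 − 1000 = -21.18‰

-21.2‰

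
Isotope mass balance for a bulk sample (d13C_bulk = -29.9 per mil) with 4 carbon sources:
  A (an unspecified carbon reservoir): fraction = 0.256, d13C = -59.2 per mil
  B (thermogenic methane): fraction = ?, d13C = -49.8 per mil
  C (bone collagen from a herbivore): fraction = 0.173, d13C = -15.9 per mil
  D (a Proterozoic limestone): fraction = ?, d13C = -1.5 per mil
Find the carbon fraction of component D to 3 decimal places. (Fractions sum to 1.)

Let f_D and f_B be the unknown fractions; fractions sum to 1 so f_D + f_B = 0.571.
Mass balance: Σ fᵢ·δᵢ = δ_bulk ⇒ f_D·(-1.5) + f_B·(-49.8) = -29.9 − (-17.906) = -11.994
Substitute f_B = 0.571 − f_D:
f_D·(-1.5 − -49.8) = -11.994 − 0.571×(-49.8) = 16.442
f_D = 16.442 / 48.3 = 0.3404

0.340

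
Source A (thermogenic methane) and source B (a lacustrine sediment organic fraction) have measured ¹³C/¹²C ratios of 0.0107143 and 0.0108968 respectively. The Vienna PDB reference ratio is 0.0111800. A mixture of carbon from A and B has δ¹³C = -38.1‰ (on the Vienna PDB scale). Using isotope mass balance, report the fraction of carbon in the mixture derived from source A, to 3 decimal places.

0.782

δ_A = (0.0107143/0.0111800 − 1)×1000 = (0.958345 − 1)×1000 = -41.655‰
δ_B = (0.0108968/0.0111800 − 1)×1000 = (0.974669 − 1)×1000 = -25.331‰
f_A = (δ_mix − δ_B)/(δ_A − δ_B) = (-38.1 − (-25.331))/(-41.655 − (-25.331))
f_A = -12.769 / -16.324 = 0.7822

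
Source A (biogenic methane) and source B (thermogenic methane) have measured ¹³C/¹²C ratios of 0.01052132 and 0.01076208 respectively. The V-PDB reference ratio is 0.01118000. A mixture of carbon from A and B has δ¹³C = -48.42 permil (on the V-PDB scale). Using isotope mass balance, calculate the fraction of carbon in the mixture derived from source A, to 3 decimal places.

0.513

δ_A = (0.01052132/0.01118000 − 1)×1000 = (0.941084 − 1)×1000 = -58.916 permil
δ_B = (0.01076208/0.01118000 − 1)×1000 = (0.962619 − 1)×1000 = -37.381 permil
f_A = (δ_mix − δ_B)/(δ_A − δ_B) = (-48.42 − (-37.381))/(-58.916 − (-37.381))
f_A = -11.039 / -21.535 = 0.5126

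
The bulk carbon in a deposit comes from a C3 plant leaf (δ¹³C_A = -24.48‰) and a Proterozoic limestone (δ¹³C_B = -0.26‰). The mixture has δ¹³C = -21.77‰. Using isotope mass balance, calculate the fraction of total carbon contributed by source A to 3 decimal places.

0.888

δ_mix = f_A·δ_A + (1 − f_A)·δ_B  ⇒  f_A = (δ_mix − δ_B)/(δ_A − δ_B)
f_A = (-21.77 − (-0.26)) / (-24.48 − (-0.26))
f_A = -21.51 / -24.22 = 0.8881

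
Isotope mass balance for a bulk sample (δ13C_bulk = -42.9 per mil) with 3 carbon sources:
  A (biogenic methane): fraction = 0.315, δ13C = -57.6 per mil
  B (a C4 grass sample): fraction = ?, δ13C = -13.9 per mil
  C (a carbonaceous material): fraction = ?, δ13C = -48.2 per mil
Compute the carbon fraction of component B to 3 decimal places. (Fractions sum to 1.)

Let f_B and f_C be the unknown fractions; fractions sum to 1 so f_B + f_C = 0.685.
Mass balance: Σ fᵢ·δᵢ = δ_bulk ⇒ f_B·(-13.9) + f_C·(-48.2) = -42.9 − (-18.144) = -24.756
Substitute f_C = 0.685 − f_B:
f_B·(-13.9 − -48.2) = -24.756 − 0.685×(-48.2) = 8.261
f_B = 8.261 / 34.3 = 0.2408

0.241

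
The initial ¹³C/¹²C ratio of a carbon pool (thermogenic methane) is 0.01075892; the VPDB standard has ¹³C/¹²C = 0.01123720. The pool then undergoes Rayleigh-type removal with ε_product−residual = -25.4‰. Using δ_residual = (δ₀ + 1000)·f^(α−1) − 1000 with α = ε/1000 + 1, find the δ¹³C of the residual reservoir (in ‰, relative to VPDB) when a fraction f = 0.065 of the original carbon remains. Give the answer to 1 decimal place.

δ₀ = (0.01075892/0.01123720 − 1)×1000 = (0.957438 − 1)×1000 = -42.562‰
α − 1 = ε/1000 = -0.0254
f^(α−1) = 0.065^(-0.0254) = 1.071894
δ_res = (-42.562 + 1000) × 1.071894 − 1000 = 1026.272 − 1000 = 26.27‰

26.3‰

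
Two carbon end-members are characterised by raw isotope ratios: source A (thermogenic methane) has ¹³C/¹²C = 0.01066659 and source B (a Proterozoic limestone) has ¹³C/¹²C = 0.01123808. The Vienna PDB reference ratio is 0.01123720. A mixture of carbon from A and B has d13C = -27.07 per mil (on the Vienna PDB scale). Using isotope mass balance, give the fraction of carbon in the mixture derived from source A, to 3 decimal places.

δ_A = (0.01066659/0.01123720 − 1)×1000 = (0.949221 − 1)×1000 = -50.779 per mil
δ_B = (0.01123808/0.01123720 − 1)×1000 = (1.000078 − 1)×1000 = 0.078 per mil
f_A = (δ_mix − δ_B)/(δ_A − δ_B) = (-27.07 − (0.078))/(-50.779 − (0.078))
f_A = -27.148 / -50.857 = 0.5338

0.534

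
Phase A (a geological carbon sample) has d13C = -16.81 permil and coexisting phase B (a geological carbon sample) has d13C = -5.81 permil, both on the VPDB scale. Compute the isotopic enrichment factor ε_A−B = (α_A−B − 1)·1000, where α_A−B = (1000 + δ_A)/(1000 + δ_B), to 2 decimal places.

α_A−B = (1000 + -16.81) / (1000 + -5.81) = 983.19 / 994.19 = 0.988936
ε_A−B = (0.988936 − 1) × 1000 = -11.064 permil
(The approximation ε ≈ δ_A − δ_B would give -11.00 permil.)

-11.06 permil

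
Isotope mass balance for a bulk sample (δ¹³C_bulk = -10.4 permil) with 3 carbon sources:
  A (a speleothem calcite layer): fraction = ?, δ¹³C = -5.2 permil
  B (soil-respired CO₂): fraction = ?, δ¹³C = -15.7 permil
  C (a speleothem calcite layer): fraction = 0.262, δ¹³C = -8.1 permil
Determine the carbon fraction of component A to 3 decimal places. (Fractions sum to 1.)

Let f_A and f_B be the unknown fractions; fractions sum to 1 so f_A + f_B = 0.738.
Mass balance: Σ fᵢ·δᵢ = δ_bulk ⇒ f_A·(-5.2) + f_B·(-15.7) = -10.4 − (-2.122) = -8.278
Substitute f_B = 0.738 − f_A:
f_A·(-5.2 − -15.7) = -8.278 − 0.738×(-15.7) = 3.309
f_A = 3.309 / 10.5 = 0.3151

0.315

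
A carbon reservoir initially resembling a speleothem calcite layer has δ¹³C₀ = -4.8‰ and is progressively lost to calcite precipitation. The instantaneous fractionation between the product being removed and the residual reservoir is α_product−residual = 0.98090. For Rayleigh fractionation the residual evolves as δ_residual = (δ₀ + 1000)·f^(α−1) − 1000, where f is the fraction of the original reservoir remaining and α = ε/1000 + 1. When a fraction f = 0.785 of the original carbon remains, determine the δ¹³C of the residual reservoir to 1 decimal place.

-0.2‰

Rayleigh residual: δ_res = (δ₀ + 1000)·f^(α−1) − 1000
α − 1 = -0.01910
f^(α−1) = 0.785^(-0.01910) = 1.004634
δ_res = (-4.8 + 1000) × 1.004634 − 1000 = 999.812 − 1000 = -0.19‰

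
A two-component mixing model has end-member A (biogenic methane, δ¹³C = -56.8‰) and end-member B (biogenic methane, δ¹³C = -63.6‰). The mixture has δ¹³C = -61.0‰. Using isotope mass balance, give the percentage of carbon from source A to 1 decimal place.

δ_mix = f_A·δ_A + (1 − f_A)·δ_B  ⇒  f_A = (δ_mix − δ_B)/(δ_A − δ_B)
f_A = (-61.0 − (-63.6)) / (-56.8 − (-63.6))
f_A = 2.6 / 6.8 = 0.3824

38.2%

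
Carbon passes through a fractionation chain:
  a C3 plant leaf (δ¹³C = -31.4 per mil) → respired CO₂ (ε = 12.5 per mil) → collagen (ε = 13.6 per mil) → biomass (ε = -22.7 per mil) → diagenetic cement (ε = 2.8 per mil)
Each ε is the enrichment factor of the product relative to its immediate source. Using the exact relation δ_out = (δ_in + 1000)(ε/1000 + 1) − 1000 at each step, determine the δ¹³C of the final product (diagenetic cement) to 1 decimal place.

-25.8 per mil

step 1: δ = (-31.40 + 1000)·(12.5/1000 + 1) − 1000 = -19.29 per mil
step 2: δ = (-19.29 + 1000)·(13.6/1000 + 1) − 1000 = -5.95 per mil
step 3: δ = (-5.95 + 1000)·(-22.7/1000 + 1) − 1000 = -28.52 per mil
step 4: δ = (-28.52 + 1000)·(2.8/1000 + 1) − 1000 = -25.80 per mil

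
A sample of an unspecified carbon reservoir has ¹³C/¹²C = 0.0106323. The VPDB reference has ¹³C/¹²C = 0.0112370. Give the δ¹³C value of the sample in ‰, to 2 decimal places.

-53.81‰

δ¹³C = (R_sample / R_standard − 1) × 1000
R_sample / R_standard = 0.0106323 / 0.0112370 = 0.946187
δ¹³C = (0.946187 − 1) × 1000 = -53.813‰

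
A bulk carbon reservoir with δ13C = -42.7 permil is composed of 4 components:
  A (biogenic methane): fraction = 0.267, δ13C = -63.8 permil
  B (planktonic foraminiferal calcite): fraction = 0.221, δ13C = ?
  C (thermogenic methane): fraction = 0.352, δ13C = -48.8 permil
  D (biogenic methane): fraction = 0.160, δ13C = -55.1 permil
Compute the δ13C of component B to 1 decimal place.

Isotope mass balance: δ_bulk = Σ fᵢ·δᵢ.
-42.7 = 0.267×(-63.8) + 0.221×δ_B + 0.352×(-48.8) + 0.160×(-55.1)
0.221·δ_B = -42.7 − (-43.028) = 0.328
δ_B = 0.328 / 0.221 = 1.49 permil

1.5 permil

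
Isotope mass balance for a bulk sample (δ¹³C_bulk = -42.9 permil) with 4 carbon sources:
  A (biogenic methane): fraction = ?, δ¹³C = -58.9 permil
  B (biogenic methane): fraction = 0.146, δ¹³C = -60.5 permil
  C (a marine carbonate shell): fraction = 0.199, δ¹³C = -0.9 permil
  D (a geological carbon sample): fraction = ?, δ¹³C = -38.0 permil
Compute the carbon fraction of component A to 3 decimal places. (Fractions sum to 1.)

0.431

Let f_A and f_D be the unknown fractions; fractions sum to 1 so f_A + f_D = 0.655.
Mass balance: Σ fᵢ·δᵢ = δ_bulk ⇒ f_A·(-58.9) + f_D·(-38.0) = -42.9 − (-9.012) = -33.888
Substitute f_D = 0.655 − f_A:
f_A·(-58.9 − -38.0) = -33.888 − 0.655×(-38.0) = -8.998
f_A = -8.998 / -20.9 = 0.4305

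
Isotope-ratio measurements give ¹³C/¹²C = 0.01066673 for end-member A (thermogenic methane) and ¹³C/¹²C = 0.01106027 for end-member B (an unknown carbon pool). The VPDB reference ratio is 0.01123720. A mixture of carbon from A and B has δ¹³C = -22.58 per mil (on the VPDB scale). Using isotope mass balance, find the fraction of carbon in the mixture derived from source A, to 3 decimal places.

δ_A = (0.01066673/0.01123720 − 1)×1000 = (0.949234 − 1)×1000 = -50.766 per mil
δ_B = (0.01106027/0.01123720 − 1)×1000 = (0.984255 − 1)×1000 = -15.745 per mil
f_A = (δ_mix − δ_B)/(δ_A − δ_B) = (-22.58 − (-15.745))/(-50.766 − (-15.745))
f_A = -6.835 / -35.021 = 0.1952

0.195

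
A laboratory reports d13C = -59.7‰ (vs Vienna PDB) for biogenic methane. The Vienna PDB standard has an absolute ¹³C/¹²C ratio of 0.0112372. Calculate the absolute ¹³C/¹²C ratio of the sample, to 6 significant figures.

R_sample = R_standard × (d13C/1000 + 1)
R_sample = 0.0112372 × (-59.7/1000 + 1) = 0.0112372 × 0.940300
R_sample = 0.0105663

0.0105663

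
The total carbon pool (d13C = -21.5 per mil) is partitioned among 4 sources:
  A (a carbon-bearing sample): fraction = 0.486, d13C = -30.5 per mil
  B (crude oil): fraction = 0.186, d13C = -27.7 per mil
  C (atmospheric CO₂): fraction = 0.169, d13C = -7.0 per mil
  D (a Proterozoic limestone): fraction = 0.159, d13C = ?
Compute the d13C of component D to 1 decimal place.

-2.1 per mil

Isotope mass balance: δ_bulk = Σ fᵢ·δᵢ.
-21.5 = 0.486×(-30.5) + 0.186×(-27.7) + 0.169×(-7.0) + 0.159×δ_D
0.159·δ_D = -21.5 − (-21.158) = -0.342
δ_D = -0.342 / 0.159 = -2.15 per mil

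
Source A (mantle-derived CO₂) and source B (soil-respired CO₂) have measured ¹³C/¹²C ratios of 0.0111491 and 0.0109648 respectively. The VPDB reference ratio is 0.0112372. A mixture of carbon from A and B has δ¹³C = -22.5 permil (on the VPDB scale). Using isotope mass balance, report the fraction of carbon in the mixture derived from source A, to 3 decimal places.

δ_A = (0.0111491/0.0112372 − 1)×1000 = (0.992160 − 1)×1000 = -7.840 permil
δ_B = (0.0109648/0.0112372 − 1)×1000 = (0.975759 − 1)×1000 = -24.241 permil
f_A = (δ_mix − δ_B)/(δ_A − δ_B) = (-22.5 − (-24.241))/(-7.840 − (-24.241))
f_A = 1.741 / 16.401 = 0.1061

0.106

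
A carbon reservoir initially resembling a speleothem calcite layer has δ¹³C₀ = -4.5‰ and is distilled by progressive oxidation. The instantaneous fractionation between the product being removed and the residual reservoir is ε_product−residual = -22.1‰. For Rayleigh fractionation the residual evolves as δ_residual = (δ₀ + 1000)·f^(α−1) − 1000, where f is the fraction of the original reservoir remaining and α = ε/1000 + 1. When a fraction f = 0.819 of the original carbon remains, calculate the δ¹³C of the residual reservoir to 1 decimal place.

-0.1‰

Rayleigh residual: δ_res = (δ₀ + 1000)·f^(α−1) − 1000
α = ε/1000 + 1 = 0.97790, so α − 1 = -0.02210
f^(α−1) = 0.819^(-0.02210) = 1.004422
δ_res = (-4.5 + 1000) × 1.004422 − 1000 = 999.903 − 1000 = -0.10‰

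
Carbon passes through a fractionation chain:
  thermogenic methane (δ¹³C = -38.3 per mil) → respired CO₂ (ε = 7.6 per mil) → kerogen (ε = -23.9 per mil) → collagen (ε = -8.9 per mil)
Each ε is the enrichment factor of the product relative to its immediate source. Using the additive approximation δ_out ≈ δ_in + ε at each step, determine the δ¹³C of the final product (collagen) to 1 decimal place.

step 1: δ ≈ -38.3 + (7.6) = -30.7 per mil
step 2: δ ≈ -30.7 + (-23.9) = -54.6 per mil
step 3: δ ≈ -54.6 + (-8.9) = -63.5 per mil

-63.5 per mil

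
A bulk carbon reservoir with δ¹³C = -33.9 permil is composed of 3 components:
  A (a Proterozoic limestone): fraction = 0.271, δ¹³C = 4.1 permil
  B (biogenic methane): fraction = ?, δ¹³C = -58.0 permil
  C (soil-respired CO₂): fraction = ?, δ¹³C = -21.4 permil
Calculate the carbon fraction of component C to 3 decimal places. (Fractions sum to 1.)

0.199

Let f_C and f_B be the unknown fractions; fractions sum to 1 so f_C + f_B = 0.729.
Mass balance: Σ fᵢ·δᵢ = δ_bulk ⇒ f_C·(-21.4) + f_B·(-58.0) = -33.9 − (1.111) = -35.011
Substitute f_B = 0.729 − f_C:
f_C·(-21.4 − -58.0) = -35.011 − 0.729×(-58.0) = 7.271
f_C = 7.271 / 36.6 = 0.1987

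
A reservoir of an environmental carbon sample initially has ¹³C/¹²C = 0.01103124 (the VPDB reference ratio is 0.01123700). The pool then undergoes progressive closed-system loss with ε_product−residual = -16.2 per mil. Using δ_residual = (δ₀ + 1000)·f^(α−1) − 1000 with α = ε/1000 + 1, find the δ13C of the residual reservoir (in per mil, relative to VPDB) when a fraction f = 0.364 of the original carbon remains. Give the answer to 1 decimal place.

δ₀ = (0.01103124/0.01123700 − 1)×1000 = (0.981689 − 1)×1000 = -18.311 per mil
α − 1 = ε/1000 = -0.0162
f^(α−1) = 0.364^(-0.0162) = 1.016506
δ_res = (-18.311 + 1000) × 1.016506 − 1000 = 997.893 − 1000 = -2.11 per mil

-2.1 per mil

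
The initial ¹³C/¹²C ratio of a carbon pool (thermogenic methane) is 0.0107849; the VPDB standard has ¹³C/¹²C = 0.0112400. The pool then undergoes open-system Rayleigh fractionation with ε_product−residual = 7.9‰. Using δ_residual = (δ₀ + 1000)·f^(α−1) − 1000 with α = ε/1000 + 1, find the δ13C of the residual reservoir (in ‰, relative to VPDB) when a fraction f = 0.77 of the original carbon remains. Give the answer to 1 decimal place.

-42.5‰

δ₀ = (0.0107849/0.0112400 − 1)×1000 = (0.959511 − 1)×1000 = -40.489‰
α − 1 = ε/1000 = 0.0079
f^(α−1) = 0.77^(0.0079) = 0.997937
δ_res = (-40.489 + 1000) × 0.997937 − 1000 = 957.532 − 1000 = -42.47‰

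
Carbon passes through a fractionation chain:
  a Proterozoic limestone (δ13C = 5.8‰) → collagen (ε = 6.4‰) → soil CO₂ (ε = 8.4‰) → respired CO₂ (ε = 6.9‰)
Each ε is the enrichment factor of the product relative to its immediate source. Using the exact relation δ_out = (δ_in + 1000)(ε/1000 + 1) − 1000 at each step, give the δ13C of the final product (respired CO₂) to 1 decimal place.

step 1: δ = (5.80 + 1000)·(6.4/1000 + 1) − 1000 = 12.24‰
step 2: δ = (12.24 + 1000)·(8.4/1000 + 1) − 1000 = 20.74‰
step 3: δ = (20.74 + 1000)·(6.9/1000 + 1) − 1000 = 27.78‰

27.8‰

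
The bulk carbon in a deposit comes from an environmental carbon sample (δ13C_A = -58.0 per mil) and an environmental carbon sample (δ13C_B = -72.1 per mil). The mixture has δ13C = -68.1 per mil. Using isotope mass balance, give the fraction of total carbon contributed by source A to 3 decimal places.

0.284

δ_mix = f_A·δ_A + (1 − f_A)·δ_B  ⇒  f_A = (δ_mix − δ_B)/(δ_A − δ_B)
f_A = (-68.1 − (-72.1)) / (-58.0 − (-72.1))
f_A = 4.0 / 14.1 = 0.2837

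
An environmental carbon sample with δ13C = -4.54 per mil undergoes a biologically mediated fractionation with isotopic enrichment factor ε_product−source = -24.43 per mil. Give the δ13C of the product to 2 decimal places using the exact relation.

To first order, δ_product ≈ δ_source + ε = -28.97 per mil.
Exactly, δ_product = (δ_source + 1000)·(ε/1000 + 1) − 1000.
δ_product = (-4.54 + 1000) × (-24.43/1000 + 1) − 1000
δ_product = -28.859 per mil

-28.86 per mil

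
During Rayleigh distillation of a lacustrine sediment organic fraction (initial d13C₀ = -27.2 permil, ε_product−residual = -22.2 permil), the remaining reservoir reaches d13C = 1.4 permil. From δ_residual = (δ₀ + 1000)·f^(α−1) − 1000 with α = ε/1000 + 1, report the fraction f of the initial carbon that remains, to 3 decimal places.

α − 1 = ε/1000 = -0.0222
(δ_res + 1000)/(δ₀ + 1000) = (1.4 + 1000)/(-27.2 + 1000) = 1001.4/972.8 = 1.029400
f = 1.029400^(1/-0.0222) = exp(ln(1.029400)/-0.0222) = exp(0.02898/-0.0222)
f = exp(-1.3052) = 0.2711

0.271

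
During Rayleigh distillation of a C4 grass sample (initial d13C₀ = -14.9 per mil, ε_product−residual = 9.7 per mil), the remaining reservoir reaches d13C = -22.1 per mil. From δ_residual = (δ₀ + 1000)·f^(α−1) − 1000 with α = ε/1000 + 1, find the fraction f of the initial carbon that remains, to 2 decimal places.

0.47

α − 1 = ε/1000 = 0.0097
(δ_res + 1000)/(δ₀ + 1000) = (-22.1 + 1000)/(-14.9 + 1000) = 977.9/985.1 = 0.992691
f = 0.992691^(1/0.0097) = exp(ln(0.992691)/0.0097) = exp(-0.00734/0.0097)
f = exp(-0.7563) = 0.4694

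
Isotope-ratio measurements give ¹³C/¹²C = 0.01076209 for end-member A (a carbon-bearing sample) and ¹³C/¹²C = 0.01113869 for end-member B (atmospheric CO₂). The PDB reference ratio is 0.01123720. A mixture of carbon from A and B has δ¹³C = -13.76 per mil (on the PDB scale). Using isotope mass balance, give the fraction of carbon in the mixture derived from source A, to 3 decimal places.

δ_A = (0.01076209/0.01123720 − 1)×1000 = (0.957720 − 1)×1000 = -42.280 per mil
δ_B = (0.01113869/0.01123720 − 1)×1000 = (0.991234 − 1)×1000 = -8.766 per mil
f_A = (δ_mix − δ_B)/(δ_A − δ_B) = (-13.76 − (-8.766))/(-42.280 − (-8.766))
f_A = -4.994 / -33.514 = 0.1490

0.149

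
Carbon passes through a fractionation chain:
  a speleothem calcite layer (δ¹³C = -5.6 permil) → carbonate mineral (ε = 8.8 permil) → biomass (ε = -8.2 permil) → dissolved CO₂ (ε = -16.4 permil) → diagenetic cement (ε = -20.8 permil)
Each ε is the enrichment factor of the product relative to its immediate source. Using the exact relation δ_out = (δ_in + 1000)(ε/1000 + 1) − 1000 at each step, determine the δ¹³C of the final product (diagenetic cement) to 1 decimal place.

step 1: δ = (-5.60 + 1000)·(8.8/1000 + 1) − 1000 = 3.15 permil
step 2: δ = (3.15 + 1000)·(-8.2/1000 + 1) − 1000 = -5.08 permil
step 3: δ = (-5.08 + 1000)·(-16.4/1000 + 1) − 1000 = -21.39 permil
step 4: δ = (-21.39 + 1000)·(-20.8/1000 + 1) − 1000 = -41.75 permil

-41.7 permil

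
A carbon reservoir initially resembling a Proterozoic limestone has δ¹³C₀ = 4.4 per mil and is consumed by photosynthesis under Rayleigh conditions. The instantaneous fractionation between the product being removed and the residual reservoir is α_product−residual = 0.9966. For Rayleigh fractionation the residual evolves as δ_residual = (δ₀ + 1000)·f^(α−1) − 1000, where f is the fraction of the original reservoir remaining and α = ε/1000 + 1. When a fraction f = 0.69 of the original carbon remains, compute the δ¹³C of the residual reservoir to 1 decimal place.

5.7 per mil

Rayleigh residual: δ_res = (δ₀ + 1000)·f^(α−1) − 1000
α − 1 = -0.00340
f^(α−1) = 0.69^(-0.00340) = 1.001262
δ_res = (4.4 + 1000) × 1.001262 − 1000 = 1005.668 − 1000 = 5.67 per mil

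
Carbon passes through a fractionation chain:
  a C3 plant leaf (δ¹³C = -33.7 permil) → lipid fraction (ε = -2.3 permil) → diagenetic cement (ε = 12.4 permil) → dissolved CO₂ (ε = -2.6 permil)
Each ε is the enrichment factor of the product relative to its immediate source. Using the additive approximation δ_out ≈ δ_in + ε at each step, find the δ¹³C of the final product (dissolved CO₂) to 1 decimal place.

-26.2 permil

step 1: δ ≈ -33.7 + (-2.3) = -36.0 permil
step 2: δ ≈ -36.0 + (12.4) = -23.6 permil
step 3: δ ≈ -23.6 + (-2.6) = -26.2 permil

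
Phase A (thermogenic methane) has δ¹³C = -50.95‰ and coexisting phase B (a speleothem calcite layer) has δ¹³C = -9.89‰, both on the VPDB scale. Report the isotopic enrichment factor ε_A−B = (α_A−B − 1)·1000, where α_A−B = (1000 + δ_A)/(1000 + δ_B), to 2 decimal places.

-41.47‰

α_A−B = (1000 + -50.95) / (1000 + -9.89) = 949.05 / 990.11 = 0.958530
ε_A−B = (0.958530 − 1) × 1000 = -41.470‰
(The approximation ε ≈ δ_A − δ_B would give -41.06‰.)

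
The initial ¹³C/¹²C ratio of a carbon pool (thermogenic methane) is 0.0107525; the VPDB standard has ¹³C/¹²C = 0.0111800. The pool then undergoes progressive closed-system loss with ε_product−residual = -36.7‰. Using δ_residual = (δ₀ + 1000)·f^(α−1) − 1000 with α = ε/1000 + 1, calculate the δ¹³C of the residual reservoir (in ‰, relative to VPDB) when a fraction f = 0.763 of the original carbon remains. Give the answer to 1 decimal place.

-28.6‰

δ₀ = (0.0107525/0.0111800 − 1)×1000 = (0.961762 − 1)×1000 = -38.238‰
α − 1 = ε/1000 = -0.0367
f^(α−1) = 0.763^(-0.0367) = 1.009977
δ_res = (-38.238 + 1000) × 1.009977 − 1000 = 971.357 − 1000 = -28.64‰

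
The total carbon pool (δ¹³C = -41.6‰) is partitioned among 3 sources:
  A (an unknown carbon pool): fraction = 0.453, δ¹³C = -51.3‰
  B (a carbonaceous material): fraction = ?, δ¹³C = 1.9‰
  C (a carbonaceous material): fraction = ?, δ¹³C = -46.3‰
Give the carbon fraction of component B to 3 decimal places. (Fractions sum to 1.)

Let f_B and f_C be the unknown fractions; fractions sum to 1 so f_B + f_C = 0.547.
Mass balance: Σ fᵢ·δᵢ = δ_bulk ⇒ f_B·(1.9) + f_C·(-46.3) = -41.6 − (-23.239) = -18.361
Substitute f_C = 0.547 − f_B:
f_B·(1.9 − -46.3) = -18.361 − 0.547×(-46.3) = 6.965
f_B = 6.965 / 48.2 = 0.1445

0.145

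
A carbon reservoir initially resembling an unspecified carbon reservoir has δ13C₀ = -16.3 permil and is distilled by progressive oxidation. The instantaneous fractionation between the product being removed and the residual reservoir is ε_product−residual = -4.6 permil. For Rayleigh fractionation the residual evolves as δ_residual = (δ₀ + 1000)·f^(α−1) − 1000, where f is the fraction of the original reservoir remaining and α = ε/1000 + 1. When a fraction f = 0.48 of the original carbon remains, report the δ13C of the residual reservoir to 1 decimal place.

-13.0 permil

Rayleigh residual: δ_res = (δ₀ + 1000)·f^(α−1) − 1000
α = ε/1000 + 1 = 0.99540, so α − 1 = -0.00460
f^(α−1) = 0.48^(-0.00460) = 1.003382
δ_res = (-16.3 + 1000) × 1.003382 − 1000 = 987.027 − 1000 = -12.97 permil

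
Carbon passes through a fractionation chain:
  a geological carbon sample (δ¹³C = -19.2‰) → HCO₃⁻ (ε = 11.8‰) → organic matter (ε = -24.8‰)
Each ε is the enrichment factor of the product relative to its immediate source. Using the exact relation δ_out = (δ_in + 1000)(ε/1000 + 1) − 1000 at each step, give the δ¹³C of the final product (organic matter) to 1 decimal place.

-32.2‰

step 1: δ = (-19.20 + 1000)·(11.8/1000 + 1) − 1000 = -7.63‰
step 2: δ = (-7.63 + 1000)·(-24.8/1000 + 1) − 1000 = -32.24‰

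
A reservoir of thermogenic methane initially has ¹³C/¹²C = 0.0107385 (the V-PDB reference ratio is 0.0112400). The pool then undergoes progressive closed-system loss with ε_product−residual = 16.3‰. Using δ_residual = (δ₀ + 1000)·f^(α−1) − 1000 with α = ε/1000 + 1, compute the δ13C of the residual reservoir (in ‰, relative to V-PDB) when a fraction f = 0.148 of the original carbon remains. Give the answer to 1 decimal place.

δ₀ = (0.0107385/0.0112400 − 1)×1000 = (0.955383 − 1)×1000 = -44.617‰
α − 1 = ε/1000 = 0.0163
f^(α−1) = 0.148^(0.0163) = 0.969338
δ_res = (-44.617 + 1000) × 0.969338 − 1000 = 926.089 − 1000 = -73.91‰

-73.9‰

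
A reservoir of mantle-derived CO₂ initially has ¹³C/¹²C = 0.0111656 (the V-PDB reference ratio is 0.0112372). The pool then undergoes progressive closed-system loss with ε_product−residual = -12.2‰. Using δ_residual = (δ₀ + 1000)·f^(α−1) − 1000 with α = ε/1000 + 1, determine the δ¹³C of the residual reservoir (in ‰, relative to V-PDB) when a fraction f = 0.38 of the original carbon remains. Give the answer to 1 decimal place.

5.4‰

δ₀ = (0.0111656/0.0112372 − 1)×1000 = (0.993628 − 1)×1000 = -6.372‰
α − 1 = ε/1000 = -0.0122
f^(α−1) = 0.38^(-0.0122) = 1.011874
δ_res = (-6.372 + 1000) × 1.011874 − 1000 = 1005.427 − 1000 = 5.43‰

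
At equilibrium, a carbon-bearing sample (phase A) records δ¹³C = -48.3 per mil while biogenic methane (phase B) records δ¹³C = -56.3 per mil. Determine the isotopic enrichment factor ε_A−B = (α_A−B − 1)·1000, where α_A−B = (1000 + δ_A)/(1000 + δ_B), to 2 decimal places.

α_A−B = (1000 + -48.3) / (1000 + -56.3) = 951.7 / 943.7 = 1.008477
ε_A−B = (1.008477 − 1) × 1000 = 8.477 per mil
(The approximation ε ≈ δ_A − δ_B would give 8.0 per mil.)

8.48 per mil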